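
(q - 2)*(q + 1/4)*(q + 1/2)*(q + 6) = q^4 + 19*q^3/4 - 71*q^2/8 - 17*q/2 - 3/2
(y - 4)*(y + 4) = y^2 - 16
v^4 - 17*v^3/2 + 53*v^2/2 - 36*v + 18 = (v - 3)*(v - 2)^2*(v - 3/2)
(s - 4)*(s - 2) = s^2 - 6*s + 8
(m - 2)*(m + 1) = m^2 - m - 2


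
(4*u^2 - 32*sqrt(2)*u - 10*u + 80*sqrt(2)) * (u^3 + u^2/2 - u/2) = 4*u^5 - 32*sqrt(2)*u^4 - 8*u^4 - 7*u^3 + 64*sqrt(2)*u^3 + 5*u^2 + 56*sqrt(2)*u^2 - 40*sqrt(2)*u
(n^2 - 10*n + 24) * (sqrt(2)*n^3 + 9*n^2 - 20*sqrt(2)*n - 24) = sqrt(2)*n^5 - 10*sqrt(2)*n^4 + 9*n^4 - 90*n^3 + 4*sqrt(2)*n^3 + 192*n^2 + 200*sqrt(2)*n^2 - 480*sqrt(2)*n + 240*n - 576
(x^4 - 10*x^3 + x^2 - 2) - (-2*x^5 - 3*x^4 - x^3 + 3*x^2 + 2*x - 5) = 2*x^5 + 4*x^4 - 9*x^3 - 2*x^2 - 2*x + 3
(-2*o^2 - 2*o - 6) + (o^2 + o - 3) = -o^2 - o - 9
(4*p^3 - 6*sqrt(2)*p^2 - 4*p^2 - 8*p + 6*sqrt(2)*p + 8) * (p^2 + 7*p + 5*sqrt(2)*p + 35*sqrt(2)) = 4*p^5 + 14*sqrt(2)*p^4 + 24*p^4 - 96*p^3 + 84*sqrt(2)*p^3 - 408*p^2 - 138*sqrt(2)*p^2 - 240*sqrt(2)*p + 476*p + 280*sqrt(2)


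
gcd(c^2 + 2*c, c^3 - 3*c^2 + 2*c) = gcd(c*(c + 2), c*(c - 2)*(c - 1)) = c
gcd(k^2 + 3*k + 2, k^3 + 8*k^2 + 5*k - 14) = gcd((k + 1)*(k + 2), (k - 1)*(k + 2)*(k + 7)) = k + 2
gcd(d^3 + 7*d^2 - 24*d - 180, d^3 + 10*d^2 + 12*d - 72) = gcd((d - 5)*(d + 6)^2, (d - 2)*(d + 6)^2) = d^2 + 12*d + 36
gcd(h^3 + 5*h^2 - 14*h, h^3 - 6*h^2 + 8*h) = h^2 - 2*h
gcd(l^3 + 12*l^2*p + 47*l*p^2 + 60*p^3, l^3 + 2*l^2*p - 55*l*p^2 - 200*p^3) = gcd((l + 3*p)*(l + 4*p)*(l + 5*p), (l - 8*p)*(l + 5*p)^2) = l + 5*p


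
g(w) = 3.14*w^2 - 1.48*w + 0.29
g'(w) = 6.28*w - 1.48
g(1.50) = 5.14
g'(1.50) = 7.94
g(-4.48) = 69.94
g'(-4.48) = -29.61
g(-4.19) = 61.62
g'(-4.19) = -27.79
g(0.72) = 0.85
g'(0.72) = 3.04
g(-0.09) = 0.45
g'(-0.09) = -2.05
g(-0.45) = 1.59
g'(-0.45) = -4.31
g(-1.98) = 15.53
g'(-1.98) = -13.91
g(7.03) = 145.07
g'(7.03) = 42.67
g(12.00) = 434.69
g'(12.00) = 73.88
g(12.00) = 434.69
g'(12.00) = 73.88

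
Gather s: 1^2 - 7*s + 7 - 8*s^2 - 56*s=-8*s^2 - 63*s + 8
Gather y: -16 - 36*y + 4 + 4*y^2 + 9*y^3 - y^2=9*y^3 + 3*y^2 - 36*y - 12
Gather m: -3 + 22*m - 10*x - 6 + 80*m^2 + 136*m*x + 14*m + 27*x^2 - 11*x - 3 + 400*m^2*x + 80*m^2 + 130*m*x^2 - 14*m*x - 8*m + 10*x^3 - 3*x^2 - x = m^2*(400*x + 160) + m*(130*x^2 + 122*x + 28) + 10*x^3 + 24*x^2 - 22*x - 12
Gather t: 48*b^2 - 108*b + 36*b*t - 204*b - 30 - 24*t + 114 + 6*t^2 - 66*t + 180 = 48*b^2 - 312*b + 6*t^2 + t*(36*b - 90) + 264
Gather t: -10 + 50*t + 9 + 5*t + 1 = 55*t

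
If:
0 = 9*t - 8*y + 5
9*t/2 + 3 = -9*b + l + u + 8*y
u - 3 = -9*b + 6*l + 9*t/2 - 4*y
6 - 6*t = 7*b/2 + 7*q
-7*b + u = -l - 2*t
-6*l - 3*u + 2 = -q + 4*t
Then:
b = 103/1873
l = 7087/26222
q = 38747/26222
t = -1416/1873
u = 42655/26222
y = -3379/14984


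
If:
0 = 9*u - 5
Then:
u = 5/9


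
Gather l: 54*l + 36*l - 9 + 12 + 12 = 90*l + 15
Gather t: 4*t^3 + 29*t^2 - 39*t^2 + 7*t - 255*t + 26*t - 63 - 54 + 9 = 4*t^3 - 10*t^2 - 222*t - 108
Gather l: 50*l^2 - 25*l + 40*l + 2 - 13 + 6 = 50*l^2 + 15*l - 5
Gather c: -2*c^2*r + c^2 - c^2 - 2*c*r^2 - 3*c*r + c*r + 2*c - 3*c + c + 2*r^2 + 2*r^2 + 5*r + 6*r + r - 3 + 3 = -2*c^2*r + c*(-2*r^2 - 2*r) + 4*r^2 + 12*r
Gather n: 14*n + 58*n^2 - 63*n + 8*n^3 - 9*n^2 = 8*n^3 + 49*n^2 - 49*n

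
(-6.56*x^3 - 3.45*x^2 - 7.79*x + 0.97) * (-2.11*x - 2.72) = 13.8416*x^4 + 25.1227*x^3 + 25.8209*x^2 + 19.1421*x - 2.6384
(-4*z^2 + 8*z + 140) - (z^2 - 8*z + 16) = -5*z^2 + 16*z + 124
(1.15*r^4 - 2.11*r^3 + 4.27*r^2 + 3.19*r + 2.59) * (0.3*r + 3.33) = 0.345*r^5 + 3.1965*r^4 - 5.7453*r^3 + 15.1761*r^2 + 11.3997*r + 8.6247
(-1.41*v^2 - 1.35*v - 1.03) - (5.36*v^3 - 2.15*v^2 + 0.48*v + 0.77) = -5.36*v^3 + 0.74*v^2 - 1.83*v - 1.8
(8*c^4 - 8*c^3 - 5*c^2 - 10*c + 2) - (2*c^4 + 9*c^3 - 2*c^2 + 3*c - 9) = 6*c^4 - 17*c^3 - 3*c^2 - 13*c + 11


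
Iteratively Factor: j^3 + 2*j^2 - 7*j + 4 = (j - 1)*(j^2 + 3*j - 4) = (j - 1)^2*(j + 4)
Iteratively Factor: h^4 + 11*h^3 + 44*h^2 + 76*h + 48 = (h + 2)*(h^3 + 9*h^2 + 26*h + 24) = (h + 2)^2*(h^2 + 7*h + 12) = (h + 2)^2*(h + 4)*(h + 3)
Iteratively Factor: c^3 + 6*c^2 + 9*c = (c)*(c^2 + 6*c + 9) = c*(c + 3)*(c + 3)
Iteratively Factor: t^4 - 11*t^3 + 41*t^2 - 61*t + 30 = (t - 5)*(t^3 - 6*t^2 + 11*t - 6) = (t - 5)*(t - 1)*(t^2 - 5*t + 6) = (t - 5)*(t - 2)*(t - 1)*(t - 3)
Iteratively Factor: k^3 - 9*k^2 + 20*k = (k - 5)*(k^2 - 4*k) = k*(k - 5)*(k - 4)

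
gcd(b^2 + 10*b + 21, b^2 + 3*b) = b + 3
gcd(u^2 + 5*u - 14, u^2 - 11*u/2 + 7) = u - 2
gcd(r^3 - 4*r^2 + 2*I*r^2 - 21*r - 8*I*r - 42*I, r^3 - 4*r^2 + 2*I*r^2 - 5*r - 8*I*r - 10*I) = r + 2*I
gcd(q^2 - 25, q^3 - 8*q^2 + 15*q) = q - 5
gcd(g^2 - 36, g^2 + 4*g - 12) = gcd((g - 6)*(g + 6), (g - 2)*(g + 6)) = g + 6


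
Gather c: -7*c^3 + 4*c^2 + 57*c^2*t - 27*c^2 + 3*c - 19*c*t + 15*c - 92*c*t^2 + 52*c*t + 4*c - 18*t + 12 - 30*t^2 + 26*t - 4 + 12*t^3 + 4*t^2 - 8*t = -7*c^3 + c^2*(57*t - 23) + c*(-92*t^2 + 33*t + 22) + 12*t^3 - 26*t^2 + 8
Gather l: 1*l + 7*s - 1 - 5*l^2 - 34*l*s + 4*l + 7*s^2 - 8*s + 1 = -5*l^2 + l*(5 - 34*s) + 7*s^2 - s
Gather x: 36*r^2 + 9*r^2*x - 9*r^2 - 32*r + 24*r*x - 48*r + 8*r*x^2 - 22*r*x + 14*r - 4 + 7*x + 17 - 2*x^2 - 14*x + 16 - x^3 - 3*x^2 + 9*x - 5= 27*r^2 - 66*r - x^3 + x^2*(8*r - 5) + x*(9*r^2 + 2*r + 2) + 24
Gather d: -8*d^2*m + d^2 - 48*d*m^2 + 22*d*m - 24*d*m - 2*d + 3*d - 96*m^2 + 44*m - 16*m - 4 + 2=d^2*(1 - 8*m) + d*(-48*m^2 - 2*m + 1) - 96*m^2 + 28*m - 2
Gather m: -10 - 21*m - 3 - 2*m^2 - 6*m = -2*m^2 - 27*m - 13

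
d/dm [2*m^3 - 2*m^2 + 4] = 2*m*(3*m - 2)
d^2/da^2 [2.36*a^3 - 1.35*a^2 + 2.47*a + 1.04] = 14.16*a - 2.7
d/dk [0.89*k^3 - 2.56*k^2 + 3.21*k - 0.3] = 2.67*k^2 - 5.12*k + 3.21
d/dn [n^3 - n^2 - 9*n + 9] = 3*n^2 - 2*n - 9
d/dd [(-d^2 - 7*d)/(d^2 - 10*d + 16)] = (17*d^2 - 32*d - 112)/(d^4 - 20*d^3 + 132*d^2 - 320*d + 256)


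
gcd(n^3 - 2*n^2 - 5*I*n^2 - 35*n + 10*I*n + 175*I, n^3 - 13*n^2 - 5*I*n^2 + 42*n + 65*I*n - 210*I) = n^2 + n*(-7 - 5*I) + 35*I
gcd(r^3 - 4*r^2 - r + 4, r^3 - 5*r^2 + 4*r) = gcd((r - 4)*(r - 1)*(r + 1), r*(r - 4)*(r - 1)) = r^2 - 5*r + 4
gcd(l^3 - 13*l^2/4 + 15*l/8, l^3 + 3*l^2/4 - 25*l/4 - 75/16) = l - 5/2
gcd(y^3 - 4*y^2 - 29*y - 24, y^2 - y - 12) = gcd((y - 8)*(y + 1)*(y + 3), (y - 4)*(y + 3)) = y + 3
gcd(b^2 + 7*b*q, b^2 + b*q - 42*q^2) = b + 7*q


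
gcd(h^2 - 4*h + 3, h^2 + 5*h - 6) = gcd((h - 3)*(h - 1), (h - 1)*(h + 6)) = h - 1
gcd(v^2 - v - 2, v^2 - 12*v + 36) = 1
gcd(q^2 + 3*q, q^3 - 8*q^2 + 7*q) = q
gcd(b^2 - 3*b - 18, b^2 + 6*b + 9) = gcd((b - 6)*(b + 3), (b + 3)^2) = b + 3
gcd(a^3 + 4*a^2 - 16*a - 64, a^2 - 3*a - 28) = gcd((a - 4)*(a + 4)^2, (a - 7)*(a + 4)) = a + 4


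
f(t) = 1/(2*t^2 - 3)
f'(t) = -4*t/(2*t^2 - 3)^2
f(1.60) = 0.47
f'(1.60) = -1.42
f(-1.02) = -1.09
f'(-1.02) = 4.83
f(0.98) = -0.93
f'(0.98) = -3.37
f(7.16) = 0.01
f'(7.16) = -0.00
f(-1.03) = -1.14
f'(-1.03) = 5.34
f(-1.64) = 0.42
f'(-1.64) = 1.16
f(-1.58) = 0.50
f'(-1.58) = 1.59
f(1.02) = -1.09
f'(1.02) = -4.83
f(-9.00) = 0.01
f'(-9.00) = 0.00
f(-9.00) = 0.01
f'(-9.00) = 0.00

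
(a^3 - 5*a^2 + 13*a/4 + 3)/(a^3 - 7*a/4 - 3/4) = (a - 4)/(a + 1)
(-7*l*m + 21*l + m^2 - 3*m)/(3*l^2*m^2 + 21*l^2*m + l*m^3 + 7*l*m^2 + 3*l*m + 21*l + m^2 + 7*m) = (-7*l*m + 21*l + m^2 - 3*m)/(3*l^2*m^2 + 21*l^2*m + l*m^3 + 7*l*m^2 + 3*l*m + 21*l + m^2 + 7*m)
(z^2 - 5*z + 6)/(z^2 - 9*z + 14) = (z - 3)/(z - 7)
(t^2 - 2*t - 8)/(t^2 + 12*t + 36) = (t^2 - 2*t - 8)/(t^2 + 12*t + 36)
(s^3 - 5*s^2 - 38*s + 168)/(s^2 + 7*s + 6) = (s^2 - 11*s + 28)/(s + 1)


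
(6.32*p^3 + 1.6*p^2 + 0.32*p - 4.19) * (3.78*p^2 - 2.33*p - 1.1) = 23.8896*p^5 - 8.6776*p^4 - 9.4704*p^3 - 18.3438*p^2 + 9.4107*p + 4.609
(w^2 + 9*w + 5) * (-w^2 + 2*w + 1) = -w^4 - 7*w^3 + 14*w^2 + 19*w + 5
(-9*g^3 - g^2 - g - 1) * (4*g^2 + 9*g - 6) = -36*g^5 - 85*g^4 + 41*g^3 - 7*g^2 - 3*g + 6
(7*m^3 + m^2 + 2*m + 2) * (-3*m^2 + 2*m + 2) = -21*m^5 + 11*m^4 + 10*m^3 + 8*m + 4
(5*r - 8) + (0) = 5*r - 8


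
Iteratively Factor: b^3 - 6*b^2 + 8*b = (b)*(b^2 - 6*b + 8) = b*(b - 2)*(b - 4)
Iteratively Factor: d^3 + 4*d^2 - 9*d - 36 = (d - 3)*(d^2 + 7*d + 12) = (d - 3)*(d + 3)*(d + 4)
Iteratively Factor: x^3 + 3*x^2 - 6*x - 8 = (x - 2)*(x^2 + 5*x + 4) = (x - 2)*(x + 4)*(x + 1)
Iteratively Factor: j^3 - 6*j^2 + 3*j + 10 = (j - 2)*(j^2 - 4*j - 5) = (j - 5)*(j - 2)*(j + 1)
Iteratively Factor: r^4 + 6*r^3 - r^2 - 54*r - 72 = (r + 3)*(r^3 + 3*r^2 - 10*r - 24) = (r + 3)*(r + 4)*(r^2 - r - 6) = (r - 3)*(r + 3)*(r + 4)*(r + 2)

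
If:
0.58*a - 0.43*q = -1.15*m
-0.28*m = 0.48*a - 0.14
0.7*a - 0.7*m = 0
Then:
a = 0.18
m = 0.18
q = 0.74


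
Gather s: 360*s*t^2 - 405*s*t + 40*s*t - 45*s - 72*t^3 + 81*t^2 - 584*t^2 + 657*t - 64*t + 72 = s*(360*t^2 - 365*t - 45) - 72*t^3 - 503*t^2 + 593*t + 72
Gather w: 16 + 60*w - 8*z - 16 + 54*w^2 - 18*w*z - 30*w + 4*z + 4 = 54*w^2 + w*(30 - 18*z) - 4*z + 4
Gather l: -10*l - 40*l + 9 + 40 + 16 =65 - 50*l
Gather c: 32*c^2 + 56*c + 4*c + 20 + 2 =32*c^2 + 60*c + 22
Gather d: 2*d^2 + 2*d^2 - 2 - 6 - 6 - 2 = 4*d^2 - 16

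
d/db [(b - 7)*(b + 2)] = 2*b - 5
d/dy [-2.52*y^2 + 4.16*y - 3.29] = 4.16 - 5.04*y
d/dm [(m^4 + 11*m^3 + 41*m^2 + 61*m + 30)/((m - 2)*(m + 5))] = 2*(m^3 - 12*m - 14)/(m^2 - 4*m + 4)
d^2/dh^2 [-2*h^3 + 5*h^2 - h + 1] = 10 - 12*h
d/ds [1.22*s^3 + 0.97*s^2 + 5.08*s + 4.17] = 3.66*s^2 + 1.94*s + 5.08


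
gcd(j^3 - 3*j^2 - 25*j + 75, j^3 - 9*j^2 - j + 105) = j - 5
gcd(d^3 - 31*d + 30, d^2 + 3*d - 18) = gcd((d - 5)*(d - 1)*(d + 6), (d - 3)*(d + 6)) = d + 6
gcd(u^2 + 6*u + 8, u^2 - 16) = u + 4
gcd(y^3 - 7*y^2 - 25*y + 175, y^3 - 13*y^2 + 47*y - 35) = y^2 - 12*y + 35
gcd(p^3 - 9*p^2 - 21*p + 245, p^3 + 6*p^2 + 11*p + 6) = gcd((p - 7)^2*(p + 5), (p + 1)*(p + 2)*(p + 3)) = 1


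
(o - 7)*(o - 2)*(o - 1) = o^3 - 10*o^2 + 23*o - 14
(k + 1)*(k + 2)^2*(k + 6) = k^4 + 11*k^3 + 38*k^2 + 52*k + 24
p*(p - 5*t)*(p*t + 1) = p^3*t - 5*p^2*t^2 + p^2 - 5*p*t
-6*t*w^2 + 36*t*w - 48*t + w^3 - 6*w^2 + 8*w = (-6*t + w)*(w - 4)*(w - 2)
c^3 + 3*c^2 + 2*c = c*(c + 1)*(c + 2)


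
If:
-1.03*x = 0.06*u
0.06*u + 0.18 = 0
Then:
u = -3.00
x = 0.17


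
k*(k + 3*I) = k^2 + 3*I*k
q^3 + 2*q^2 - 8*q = q*(q - 2)*(q + 4)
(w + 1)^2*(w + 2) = w^3 + 4*w^2 + 5*w + 2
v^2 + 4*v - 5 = (v - 1)*(v + 5)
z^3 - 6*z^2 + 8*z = z*(z - 4)*(z - 2)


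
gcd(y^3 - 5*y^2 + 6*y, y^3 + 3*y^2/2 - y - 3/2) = 1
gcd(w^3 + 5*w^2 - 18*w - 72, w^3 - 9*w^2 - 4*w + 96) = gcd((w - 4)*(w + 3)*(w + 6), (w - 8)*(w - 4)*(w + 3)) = w^2 - w - 12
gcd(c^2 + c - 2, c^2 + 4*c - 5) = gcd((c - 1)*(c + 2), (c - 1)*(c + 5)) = c - 1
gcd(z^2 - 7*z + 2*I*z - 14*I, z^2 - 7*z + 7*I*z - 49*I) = z - 7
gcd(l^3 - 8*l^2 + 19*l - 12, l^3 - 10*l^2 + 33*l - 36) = l^2 - 7*l + 12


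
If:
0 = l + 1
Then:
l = -1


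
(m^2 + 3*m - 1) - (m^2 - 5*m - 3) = 8*m + 2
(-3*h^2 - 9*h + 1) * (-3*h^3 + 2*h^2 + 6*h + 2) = 9*h^5 + 21*h^4 - 39*h^3 - 58*h^2 - 12*h + 2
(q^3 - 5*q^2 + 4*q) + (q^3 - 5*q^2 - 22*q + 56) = 2*q^3 - 10*q^2 - 18*q + 56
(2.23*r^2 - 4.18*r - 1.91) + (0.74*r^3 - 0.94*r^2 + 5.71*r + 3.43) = 0.74*r^3 + 1.29*r^2 + 1.53*r + 1.52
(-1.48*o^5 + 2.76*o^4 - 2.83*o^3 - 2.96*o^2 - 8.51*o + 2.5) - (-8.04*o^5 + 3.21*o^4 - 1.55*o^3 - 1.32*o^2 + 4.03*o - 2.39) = 6.56*o^5 - 0.45*o^4 - 1.28*o^3 - 1.64*o^2 - 12.54*o + 4.89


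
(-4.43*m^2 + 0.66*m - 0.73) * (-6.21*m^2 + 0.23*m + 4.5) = 27.5103*m^4 - 5.1175*m^3 - 15.2499*m^2 + 2.8021*m - 3.285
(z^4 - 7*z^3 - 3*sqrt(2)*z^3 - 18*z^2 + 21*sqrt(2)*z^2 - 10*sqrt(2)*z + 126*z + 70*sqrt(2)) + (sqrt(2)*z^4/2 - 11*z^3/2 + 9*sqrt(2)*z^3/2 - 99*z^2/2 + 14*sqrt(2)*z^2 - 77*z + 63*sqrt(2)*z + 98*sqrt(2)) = sqrt(2)*z^4/2 + z^4 - 25*z^3/2 + 3*sqrt(2)*z^3/2 - 135*z^2/2 + 35*sqrt(2)*z^2 + 49*z + 53*sqrt(2)*z + 168*sqrt(2)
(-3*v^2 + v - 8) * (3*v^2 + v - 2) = -9*v^4 - 17*v^2 - 10*v + 16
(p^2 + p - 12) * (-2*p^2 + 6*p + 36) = -2*p^4 + 4*p^3 + 66*p^2 - 36*p - 432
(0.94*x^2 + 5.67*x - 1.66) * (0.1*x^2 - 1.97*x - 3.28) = 0.094*x^4 - 1.2848*x^3 - 14.4191*x^2 - 15.3274*x + 5.4448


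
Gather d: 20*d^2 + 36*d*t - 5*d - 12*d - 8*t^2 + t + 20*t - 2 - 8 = 20*d^2 + d*(36*t - 17) - 8*t^2 + 21*t - 10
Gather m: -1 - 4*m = -4*m - 1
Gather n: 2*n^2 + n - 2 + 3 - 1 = 2*n^2 + n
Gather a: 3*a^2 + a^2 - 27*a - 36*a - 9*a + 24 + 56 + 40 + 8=4*a^2 - 72*a + 128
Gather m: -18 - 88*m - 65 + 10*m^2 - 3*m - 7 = 10*m^2 - 91*m - 90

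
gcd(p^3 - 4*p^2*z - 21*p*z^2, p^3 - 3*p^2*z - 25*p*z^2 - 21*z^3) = -p^2 + 4*p*z + 21*z^2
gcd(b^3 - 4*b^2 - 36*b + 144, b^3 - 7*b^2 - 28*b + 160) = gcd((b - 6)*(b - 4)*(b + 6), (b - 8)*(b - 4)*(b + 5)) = b - 4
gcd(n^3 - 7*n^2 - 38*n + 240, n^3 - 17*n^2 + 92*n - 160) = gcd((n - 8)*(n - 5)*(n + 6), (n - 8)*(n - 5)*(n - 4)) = n^2 - 13*n + 40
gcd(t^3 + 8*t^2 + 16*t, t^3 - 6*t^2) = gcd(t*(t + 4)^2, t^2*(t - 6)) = t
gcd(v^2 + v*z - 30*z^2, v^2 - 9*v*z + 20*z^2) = -v + 5*z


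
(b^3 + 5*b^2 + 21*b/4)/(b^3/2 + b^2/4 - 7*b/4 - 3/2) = b*(2*b + 7)/(b^2 - b - 2)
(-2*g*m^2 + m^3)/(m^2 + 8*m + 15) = m^2*(-2*g + m)/(m^2 + 8*m + 15)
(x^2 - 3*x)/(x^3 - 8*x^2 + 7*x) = (x - 3)/(x^2 - 8*x + 7)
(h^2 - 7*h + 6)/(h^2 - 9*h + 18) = (h - 1)/(h - 3)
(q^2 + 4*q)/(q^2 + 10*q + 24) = q/(q + 6)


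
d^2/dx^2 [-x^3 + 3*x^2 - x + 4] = 6 - 6*x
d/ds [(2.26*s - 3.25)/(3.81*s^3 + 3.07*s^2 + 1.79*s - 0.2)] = (-17.2212*s^3 + 30.2093*s^2 + 19.955*s + 5.3655)/(14.5161*s^6 + 23.3934*s^5 + 23.0647*s^4 + 9.4666*s^3 + 1.9761*s^2 - 0.716*s + 0.04)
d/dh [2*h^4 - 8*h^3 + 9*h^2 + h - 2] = 8*h^3 - 24*h^2 + 18*h + 1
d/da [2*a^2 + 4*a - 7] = 4*a + 4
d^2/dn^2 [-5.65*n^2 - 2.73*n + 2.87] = -11.3000000000000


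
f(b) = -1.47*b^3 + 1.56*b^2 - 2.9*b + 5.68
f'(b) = -4.41*b^2 + 3.12*b - 2.9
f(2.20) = -8.80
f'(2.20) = -17.38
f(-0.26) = 6.57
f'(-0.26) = -4.01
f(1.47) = 0.12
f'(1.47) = -7.84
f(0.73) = 3.82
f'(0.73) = -2.97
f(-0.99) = 11.51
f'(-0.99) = -10.31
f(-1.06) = 12.26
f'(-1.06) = -11.16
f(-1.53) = 19.03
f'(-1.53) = -18.00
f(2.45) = -13.68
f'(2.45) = -21.73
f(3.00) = -28.67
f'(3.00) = -33.23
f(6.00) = -273.08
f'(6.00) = -142.94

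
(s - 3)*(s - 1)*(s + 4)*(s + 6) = s^4 + 6*s^3 - 13*s^2 - 66*s + 72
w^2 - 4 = (w - 2)*(w + 2)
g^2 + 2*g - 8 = (g - 2)*(g + 4)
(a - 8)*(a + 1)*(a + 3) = a^3 - 4*a^2 - 29*a - 24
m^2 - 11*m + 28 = (m - 7)*(m - 4)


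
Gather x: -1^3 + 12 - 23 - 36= -48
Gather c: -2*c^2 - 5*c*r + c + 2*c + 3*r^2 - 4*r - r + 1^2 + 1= -2*c^2 + c*(3 - 5*r) + 3*r^2 - 5*r + 2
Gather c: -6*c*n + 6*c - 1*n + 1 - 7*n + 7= c*(6 - 6*n) - 8*n + 8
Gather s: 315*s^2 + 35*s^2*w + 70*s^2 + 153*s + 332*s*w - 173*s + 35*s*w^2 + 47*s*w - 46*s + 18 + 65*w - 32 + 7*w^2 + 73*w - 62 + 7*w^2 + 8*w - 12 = s^2*(35*w + 385) + s*(35*w^2 + 379*w - 66) + 14*w^2 + 146*w - 88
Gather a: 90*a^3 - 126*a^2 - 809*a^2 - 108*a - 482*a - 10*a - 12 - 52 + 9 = 90*a^3 - 935*a^2 - 600*a - 55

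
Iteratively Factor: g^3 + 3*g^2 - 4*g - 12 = (g + 2)*(g^2 + g - 6) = (g + 2)*(g + 3)*(g - 2)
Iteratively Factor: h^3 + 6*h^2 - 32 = (h + 4)*(h^2 + 2*h - 8) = (h + 4)^2*(h - 2)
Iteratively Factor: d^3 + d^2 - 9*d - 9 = (d + 3)*(d^2 - 2*d - 3) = (d + 1)*(d + 3)*(d - 3)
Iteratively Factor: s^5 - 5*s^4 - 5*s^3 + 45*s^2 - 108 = (s + 2)*(s^4 - 7*s^3 + 9*s^2 + 27*s - 54) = (s - 3)*(s + 2)*(s^3 - 4*s^2 - 3*s + 18) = (s - 3)^2*(s + 2)*(s^2 - s - 6) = (s - 3)^3*(s + 2)*(s + 2)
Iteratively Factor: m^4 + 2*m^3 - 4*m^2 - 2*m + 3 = (m + 1)*(m^3 + m^2 - 5*m + 3) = (m + 1)*(m + 3)*(m^2 - 2*m + 1) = (m - 1)*(m + 1)*(m + 3)*(m - 1)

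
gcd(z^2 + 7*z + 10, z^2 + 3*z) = 1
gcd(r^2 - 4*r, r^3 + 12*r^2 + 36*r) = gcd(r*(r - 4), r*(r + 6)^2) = r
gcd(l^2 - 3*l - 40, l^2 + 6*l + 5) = l + 5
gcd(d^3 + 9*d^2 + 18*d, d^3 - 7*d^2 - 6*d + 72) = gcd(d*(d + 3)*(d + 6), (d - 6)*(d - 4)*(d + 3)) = d + 3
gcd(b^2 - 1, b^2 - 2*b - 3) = b + 1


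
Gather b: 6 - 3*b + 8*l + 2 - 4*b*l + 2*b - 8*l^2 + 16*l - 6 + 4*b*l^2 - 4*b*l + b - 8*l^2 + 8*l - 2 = b*(4*l^2 - 8*l) - 16*l^2 + 32*l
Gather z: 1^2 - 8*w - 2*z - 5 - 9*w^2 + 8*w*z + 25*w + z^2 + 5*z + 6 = -9*w^2 + 17*w + z^2 + z*(8*w + 3) + 2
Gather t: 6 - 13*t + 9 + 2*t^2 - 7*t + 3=2*t^2 - 20*t + 18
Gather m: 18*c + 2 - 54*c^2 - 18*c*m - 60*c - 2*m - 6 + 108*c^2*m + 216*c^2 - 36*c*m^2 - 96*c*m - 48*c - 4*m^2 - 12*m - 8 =162*c^2 - 90*c + m^2*(-36*c - 4) + m*(108*c^2 - 114*c - 14) - 12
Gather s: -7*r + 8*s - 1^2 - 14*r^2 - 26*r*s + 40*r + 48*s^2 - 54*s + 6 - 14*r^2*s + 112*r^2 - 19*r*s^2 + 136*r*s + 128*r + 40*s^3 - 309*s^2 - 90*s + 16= 98*r^2 + 161*r + 40*s^3 + s^2*(-19*r - 261) + s*(-14*r^2 + 110*r - 136) + 21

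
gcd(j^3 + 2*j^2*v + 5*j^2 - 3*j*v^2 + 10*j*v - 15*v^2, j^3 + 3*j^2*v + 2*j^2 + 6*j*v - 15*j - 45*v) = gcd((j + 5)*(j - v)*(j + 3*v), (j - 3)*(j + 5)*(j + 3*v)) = j^2 + 3*j*v + 5*j + 15*v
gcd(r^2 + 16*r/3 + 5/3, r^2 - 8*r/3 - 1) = r + 1/3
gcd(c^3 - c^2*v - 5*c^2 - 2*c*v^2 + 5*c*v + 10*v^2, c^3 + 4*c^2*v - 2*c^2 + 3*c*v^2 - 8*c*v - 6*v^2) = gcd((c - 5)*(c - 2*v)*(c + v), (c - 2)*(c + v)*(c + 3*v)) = c + v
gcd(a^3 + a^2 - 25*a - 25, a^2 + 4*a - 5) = a + 5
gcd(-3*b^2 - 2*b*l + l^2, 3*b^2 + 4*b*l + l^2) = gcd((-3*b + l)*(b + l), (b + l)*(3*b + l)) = b + l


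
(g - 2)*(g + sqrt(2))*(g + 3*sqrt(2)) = g^3 - 2*g^2 + 4*sqrt(2)*g^2 - 8*sqrt(2)*g + 6*g - 12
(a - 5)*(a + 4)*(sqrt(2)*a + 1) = sqrt(2)*a^3 - sqrt(2)*a^2 + a^2 - 20*sqrt(2)*a - a - 20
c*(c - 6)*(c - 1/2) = c^3 - 13*c^2/2 + 3*c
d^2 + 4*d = d*(d + 4)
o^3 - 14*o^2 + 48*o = o*(o - 8)*(o - 6)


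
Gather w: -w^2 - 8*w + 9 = -w^2 - 8*w + 9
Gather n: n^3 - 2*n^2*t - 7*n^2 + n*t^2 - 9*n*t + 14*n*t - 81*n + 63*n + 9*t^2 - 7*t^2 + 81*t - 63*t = n^3 + n^2*(-2*t - 7) + n*(t^2 + 5*t - 18) + 2*t^2 + 18*t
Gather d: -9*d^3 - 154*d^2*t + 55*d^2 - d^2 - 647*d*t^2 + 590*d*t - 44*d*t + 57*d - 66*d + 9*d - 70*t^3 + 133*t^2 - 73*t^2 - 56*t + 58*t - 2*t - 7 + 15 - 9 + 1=-9*d^3 + d^2*(54 - 154*t) + d*(-647*t^2 + 546*t) - 70*t^3 + 60*t^2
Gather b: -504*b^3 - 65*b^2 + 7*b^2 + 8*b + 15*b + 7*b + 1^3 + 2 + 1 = -504*b^3 - 58*b^2 + 30*b + 4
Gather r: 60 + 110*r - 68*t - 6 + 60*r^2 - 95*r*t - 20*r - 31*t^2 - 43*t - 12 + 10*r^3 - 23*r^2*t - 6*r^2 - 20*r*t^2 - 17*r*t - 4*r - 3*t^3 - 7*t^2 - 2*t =10*r^3 + r^2*(54 - 23*t) + r*(-20*t^2 - 112*t + 86) - 3*t^3 - 38*t^2 - 113*t + 42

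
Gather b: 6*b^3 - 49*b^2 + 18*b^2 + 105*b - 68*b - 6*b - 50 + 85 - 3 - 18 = 6*b^3 - 31*b^2 + 31*b + 14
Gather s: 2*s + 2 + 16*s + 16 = 18*s + 18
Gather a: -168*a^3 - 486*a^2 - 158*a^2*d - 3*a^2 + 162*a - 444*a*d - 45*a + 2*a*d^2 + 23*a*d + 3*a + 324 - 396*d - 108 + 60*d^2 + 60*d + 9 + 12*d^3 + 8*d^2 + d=-168*a^3 + a^2*(-158*d - 489) + a*(2*d^2 - 421*d + 120) + 12*d^3 + 68*d^2 - 335*d + 225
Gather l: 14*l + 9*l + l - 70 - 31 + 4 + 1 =24*l - 96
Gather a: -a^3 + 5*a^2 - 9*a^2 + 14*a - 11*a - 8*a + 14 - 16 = -a^3 - 4*a^2 - 5*a - 2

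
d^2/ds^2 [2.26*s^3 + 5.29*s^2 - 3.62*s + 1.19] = 13.56*s + 10.58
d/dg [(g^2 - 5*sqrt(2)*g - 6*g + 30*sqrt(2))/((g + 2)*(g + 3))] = (5*sqrt(2)*g^2 + 11*g^2 - 60*sqrt(2)*g + 12*g - 180*sqrt(2) - 36)/(g^4 + 10*g^3 + 37*g^2 + 60*g + 36)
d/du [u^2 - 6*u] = 2*u - 6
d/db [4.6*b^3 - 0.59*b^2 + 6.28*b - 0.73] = 13.8*b^2 - 1.18*b + 6.28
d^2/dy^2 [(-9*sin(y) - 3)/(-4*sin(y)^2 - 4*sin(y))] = 3*(-3*sin(y) + 2 + 1/sin(y) + 4/sin(y)^2 + 2/sin(y)^3)/(4*(sin(y) + 1)^2)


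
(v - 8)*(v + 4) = v^2 - 4*v - 32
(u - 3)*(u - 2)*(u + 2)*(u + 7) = u^4 + 4*u^3 - 25*u^2 - 16*u + 84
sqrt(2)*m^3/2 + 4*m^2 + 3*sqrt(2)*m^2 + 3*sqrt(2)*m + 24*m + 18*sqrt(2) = (m + 6)*(m + 3*sqrt(2))*(sqrt(2)*m/2 + 1)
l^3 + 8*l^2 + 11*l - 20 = (l - 1)*(l + 4)*(l + 5)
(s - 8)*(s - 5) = s^2 - 13*s + 40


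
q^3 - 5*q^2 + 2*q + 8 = (q - 4)*(q - 2)*(q + 1)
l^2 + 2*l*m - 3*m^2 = (l - m)*(l + 3*m)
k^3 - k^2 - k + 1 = (k - 1)^2*(k + 1)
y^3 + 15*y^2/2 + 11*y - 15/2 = (y - 1/2)*(y + 3)*(y + 5)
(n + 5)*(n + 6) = n^2 + 11*n + 30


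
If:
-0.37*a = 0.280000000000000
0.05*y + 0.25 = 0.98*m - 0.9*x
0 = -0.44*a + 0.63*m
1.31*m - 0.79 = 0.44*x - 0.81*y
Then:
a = -0.76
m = -0.53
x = -0.93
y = 1.33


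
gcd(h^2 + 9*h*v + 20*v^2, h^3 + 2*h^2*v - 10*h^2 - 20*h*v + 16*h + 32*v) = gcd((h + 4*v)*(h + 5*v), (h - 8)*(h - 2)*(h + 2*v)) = 1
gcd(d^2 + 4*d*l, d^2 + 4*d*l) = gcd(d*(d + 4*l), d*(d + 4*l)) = d^2 + 4*d*l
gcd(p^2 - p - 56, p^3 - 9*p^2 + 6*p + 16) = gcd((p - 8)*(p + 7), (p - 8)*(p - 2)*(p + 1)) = p - 8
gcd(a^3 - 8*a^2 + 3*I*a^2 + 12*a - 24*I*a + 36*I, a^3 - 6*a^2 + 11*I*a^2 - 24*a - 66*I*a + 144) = a^2 + a*(-6 + 3*I) - 18*I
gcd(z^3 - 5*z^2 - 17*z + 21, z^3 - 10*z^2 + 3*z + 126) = z^2 - 4*z - 21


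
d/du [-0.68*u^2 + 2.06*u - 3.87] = 2.06 - 1.36*u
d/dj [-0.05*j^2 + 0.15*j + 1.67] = 0.15 - 0.1*j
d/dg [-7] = 0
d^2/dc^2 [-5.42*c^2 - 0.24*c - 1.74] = -10.8400000000000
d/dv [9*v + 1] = 9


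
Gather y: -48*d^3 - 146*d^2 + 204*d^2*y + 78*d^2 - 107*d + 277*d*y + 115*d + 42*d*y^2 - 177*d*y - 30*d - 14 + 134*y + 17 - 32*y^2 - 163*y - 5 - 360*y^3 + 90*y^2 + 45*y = -48*d^3 - 68*d^2 - 22*d - 360*y^3 + y^2*(42*d + 58) + y*(204*d^2 + 100*d + 16) - 2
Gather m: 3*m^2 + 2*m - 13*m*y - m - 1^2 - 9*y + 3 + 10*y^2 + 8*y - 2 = 3*m^2 + m*(1 - 13*y) + 10*y^2 - y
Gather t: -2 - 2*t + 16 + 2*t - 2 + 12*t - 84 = 12*t - 72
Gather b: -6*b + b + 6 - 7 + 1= -5*b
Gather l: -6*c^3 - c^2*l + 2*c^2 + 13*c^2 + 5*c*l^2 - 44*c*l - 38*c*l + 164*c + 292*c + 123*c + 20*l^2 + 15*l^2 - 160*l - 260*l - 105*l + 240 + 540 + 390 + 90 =-6*c^3 + 15*c^2 + 579*c + l^2*(5*c + 35) + l*(-c^2 - 82*c - 525) + 1260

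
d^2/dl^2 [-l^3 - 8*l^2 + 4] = -6*l - 16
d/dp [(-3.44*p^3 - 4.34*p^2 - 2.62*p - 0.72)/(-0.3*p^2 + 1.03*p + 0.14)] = (1.032*p^4 - 7.0864*p^3 - 6.701*p^2 - 1.6472*p + 0.3748)/(0.09*p^4 - 0.618*p^3 + 0.9769*p^2 + 0.2884*p + 0.0196)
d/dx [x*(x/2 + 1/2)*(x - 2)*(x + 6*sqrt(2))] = 2*x^3 - 3*x^2/2 + 9*sqrt(2)*x^2 - 6*sqrt(2)*x - 2*x - 6*sqrt(2)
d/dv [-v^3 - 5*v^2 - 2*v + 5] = -3*v^2 - 10*v - 2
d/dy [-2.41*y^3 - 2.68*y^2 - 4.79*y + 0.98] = -7.23*y^2 - 5.36*y - 4.79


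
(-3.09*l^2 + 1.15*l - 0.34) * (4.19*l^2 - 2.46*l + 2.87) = -12.9471*l^4 + 12.4199*l^3 - 13.1219*l^2 + 4.1369*l - 0.9758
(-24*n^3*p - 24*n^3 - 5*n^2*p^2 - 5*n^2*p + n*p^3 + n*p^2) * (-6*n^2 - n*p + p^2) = 144*n^5*p + 144*n^5 + 54*n^4*p^2 + 54*n^4*p - 25*n^3*p^3 - 25*n^3*p^2 - 6*n^2*p^4 - 6*n^2*p^3 + n*p^5 + n*p^4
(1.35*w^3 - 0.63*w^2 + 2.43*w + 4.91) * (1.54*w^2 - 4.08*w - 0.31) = 2.079*w^5 - 6.4782*w^4 + 5.8941*w^3 - 2.1577*w^2 - 20.7861*w - 1.5221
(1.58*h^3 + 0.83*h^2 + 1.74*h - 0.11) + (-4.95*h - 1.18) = 1.58*h^3 + 0.83*h^2 - 3.21*h - 1.29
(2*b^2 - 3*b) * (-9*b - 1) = -18*b^3 + 25*b^2 + 3*b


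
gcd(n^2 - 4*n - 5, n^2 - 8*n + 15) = n - 5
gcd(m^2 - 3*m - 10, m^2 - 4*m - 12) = m + 2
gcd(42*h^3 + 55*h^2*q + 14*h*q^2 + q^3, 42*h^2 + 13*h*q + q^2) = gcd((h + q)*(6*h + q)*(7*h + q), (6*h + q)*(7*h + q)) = 42*h^2 + 13*h*q + q^2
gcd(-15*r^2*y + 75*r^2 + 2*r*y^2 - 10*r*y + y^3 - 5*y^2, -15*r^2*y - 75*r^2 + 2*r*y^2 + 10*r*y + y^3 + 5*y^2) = -15*r^2 + 2*r*y + y^2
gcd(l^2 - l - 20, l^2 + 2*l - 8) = l + 4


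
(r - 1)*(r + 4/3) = r^2 + r/3 - 4/3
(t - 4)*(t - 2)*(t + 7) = t^3 + t^2 - 34*t + 56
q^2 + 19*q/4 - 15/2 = (q - 5/4)*(q + 6)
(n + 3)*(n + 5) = n^2 + 8*n + 15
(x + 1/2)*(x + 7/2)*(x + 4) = x^3 + 8*x^2 + 71*x/4 + 7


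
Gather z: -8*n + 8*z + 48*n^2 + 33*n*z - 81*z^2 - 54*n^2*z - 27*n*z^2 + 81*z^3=48*n^2 - 8*n + 81*z^3 + z^2*(-27*n - 81) + z*(-54*n^2 + 33*n + 8)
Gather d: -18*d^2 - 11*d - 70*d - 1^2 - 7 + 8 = -18*d^2 - 81*d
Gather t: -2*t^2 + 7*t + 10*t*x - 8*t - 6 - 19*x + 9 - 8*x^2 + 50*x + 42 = -2*t^2 + t*(10*x - 1) - 8*x^2 + 31*x + 45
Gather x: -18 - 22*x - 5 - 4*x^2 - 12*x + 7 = -4*x^2 - 34*x - 16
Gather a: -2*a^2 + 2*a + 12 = -2*a^2 + 2*a + 12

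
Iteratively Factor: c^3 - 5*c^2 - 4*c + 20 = (c + 2)*(c^2 - 7*c + 10) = (c - 2)*(c + 2)*(c - 5)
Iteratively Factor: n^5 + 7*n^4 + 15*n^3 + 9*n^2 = (n)*(n^4 + 7*n^3 + 15*n^2 + 9*n) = n*(n + 3)*(n^3 + 4*n^2 + 3*n) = n*(n + 1)*(n + 3)*(n^2 + 3*n) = n*(n + 1)*(n + 3)^2*(n)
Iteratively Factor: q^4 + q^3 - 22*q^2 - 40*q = (q + 4)*(q^3 - 3*q^2 - 10*q) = (q - 5)*(q + 4)*(q^2 + 2*q) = q*(q - 5)*(q + 4)*(q + 2)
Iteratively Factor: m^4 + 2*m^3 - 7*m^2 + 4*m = (m - 1)*(m^3 + 3*m^2 - 4*m) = (m - 1)*(m + 4)*(m^2 - m) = (m - 1)^2*(m + 4)*(m)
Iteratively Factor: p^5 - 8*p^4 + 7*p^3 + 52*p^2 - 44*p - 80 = (p - 5)*(p^4 - 3*p^3 - 8*p^2 + 12*p + 16) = (p - 5)*(p + 1)*(p^3 - 4*p^2 - 4*p + 16) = (p - 5)*(p + 1)*(p + 2)*(p^2 - 6*p + 8) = (p - 5)*(p - 2)*(p + 1)*(p + 2)*(p - 4)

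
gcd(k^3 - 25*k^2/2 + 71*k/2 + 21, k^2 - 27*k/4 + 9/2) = k - 6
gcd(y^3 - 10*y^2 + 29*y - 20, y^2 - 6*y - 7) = 1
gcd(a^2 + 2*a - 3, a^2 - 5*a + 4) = a - 1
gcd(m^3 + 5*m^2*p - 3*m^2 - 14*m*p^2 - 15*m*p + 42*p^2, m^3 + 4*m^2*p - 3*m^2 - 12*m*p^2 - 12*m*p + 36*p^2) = -m^2 + 2*m*p + 3*m - 6*p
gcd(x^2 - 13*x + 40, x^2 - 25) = x - 5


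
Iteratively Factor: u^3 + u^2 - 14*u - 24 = (u + 2)*(u^2 - u - 12) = (u - 4)*(u + 2)*(u + 3)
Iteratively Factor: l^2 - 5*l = (l)*(l - 5)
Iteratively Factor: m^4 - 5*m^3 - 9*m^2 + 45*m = (m - 3)*(m^3 - 2*m^2 - 15*m) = (m - 3)*(m + 3)*(m^2 - 5*m) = m*(m - 3)*(m + 3)*(m - 5)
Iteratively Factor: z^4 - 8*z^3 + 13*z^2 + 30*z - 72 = (z - 3)*(z^3 - 5*z^2 - 2*z + 24) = (z - 4)*(z - 3)*(z^2 - z - 6) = (z - 4)*(z - 3)*(z + 2)*(z - 3)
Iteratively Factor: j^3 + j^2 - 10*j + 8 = (j - 1)*(j^2 + 2*j - 8) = (j - 2)*(j - 1)*(j + 4)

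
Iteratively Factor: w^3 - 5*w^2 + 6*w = (w - 2)*(w^2 - 3*w) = w*(w - 2)*(w - 3)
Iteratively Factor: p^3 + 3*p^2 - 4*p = (p + 4)*(p^2 - p) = p*(p + 4)*(p - 1)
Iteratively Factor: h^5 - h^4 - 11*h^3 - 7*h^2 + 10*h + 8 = (h - 4)*(h^4 + 3*h^3 + h^2 - 3*h - 2) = (h - 4)*(h - 1)*(h^3 + 4*h^2 + 5*h + 2) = (h - 4)*(h - 1)*(h + 1)*(h^2 + 3*h + 2) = (h - 4)*(h - 1)*(h + 1)*(h + 2)*(h + 1)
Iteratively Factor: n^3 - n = (n - 1)*(n^2 + n) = (n - 1)*(n + 1)*(n)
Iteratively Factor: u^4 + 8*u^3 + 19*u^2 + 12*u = (u + 1)*(u^3 + 7*u^2 + 12*u) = (u + 1)*(u + 3)*(u^2 + 4*u) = (u + 1)*(u + 3)*(u + 4)*(u)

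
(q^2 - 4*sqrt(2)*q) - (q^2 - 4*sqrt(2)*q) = 0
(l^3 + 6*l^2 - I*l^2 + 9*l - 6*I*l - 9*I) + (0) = l^3 + 6*l^2 - I*l^2 + 9*l - 6*I*l - 9*I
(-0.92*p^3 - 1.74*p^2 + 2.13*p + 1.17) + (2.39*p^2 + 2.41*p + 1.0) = -0.92*p^3 + 0.65*p^2 + 4.54*p + 2.17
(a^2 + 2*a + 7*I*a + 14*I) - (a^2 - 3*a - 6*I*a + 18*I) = 5*a + 13*I*a - 4*I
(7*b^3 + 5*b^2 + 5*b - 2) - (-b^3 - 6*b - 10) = 8*b^3 + 5*b^2 + 11*b + 8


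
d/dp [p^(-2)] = -2/p^3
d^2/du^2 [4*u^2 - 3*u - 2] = 8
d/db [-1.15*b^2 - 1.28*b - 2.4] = -2.3*b - 1.28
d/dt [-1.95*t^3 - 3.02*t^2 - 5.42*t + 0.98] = -5.85*t^2 - 6.04*t - 5.42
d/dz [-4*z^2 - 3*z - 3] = -8*z - 3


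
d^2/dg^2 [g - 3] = 0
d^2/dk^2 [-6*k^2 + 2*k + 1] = -12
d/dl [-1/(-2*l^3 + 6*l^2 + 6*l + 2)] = 3*(-l^2 + 2*l + 1)/(2*(-l^3 + 3*l^2 + 3*l + 1)^2)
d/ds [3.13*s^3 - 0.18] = 9.39*s^2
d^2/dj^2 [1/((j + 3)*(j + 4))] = 2*((j + 3)^2 + (j + 3)*(j + 4) + (j + 4)^2)/((j + 3)^3*(j + 4)^3)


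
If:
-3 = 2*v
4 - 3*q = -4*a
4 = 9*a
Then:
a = 4/9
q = 52/27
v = -3/2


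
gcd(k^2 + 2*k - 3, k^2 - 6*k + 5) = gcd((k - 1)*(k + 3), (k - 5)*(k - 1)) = k - 1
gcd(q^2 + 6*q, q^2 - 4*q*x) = q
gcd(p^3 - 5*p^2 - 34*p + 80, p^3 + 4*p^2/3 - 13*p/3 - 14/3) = p - 2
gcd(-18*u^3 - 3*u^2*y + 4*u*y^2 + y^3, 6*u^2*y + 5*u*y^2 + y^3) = 3*u + y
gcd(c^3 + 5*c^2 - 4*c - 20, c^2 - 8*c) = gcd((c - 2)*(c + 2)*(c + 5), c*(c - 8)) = 1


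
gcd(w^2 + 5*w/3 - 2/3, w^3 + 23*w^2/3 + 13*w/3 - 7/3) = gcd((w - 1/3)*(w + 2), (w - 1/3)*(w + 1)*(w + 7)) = w - 1/3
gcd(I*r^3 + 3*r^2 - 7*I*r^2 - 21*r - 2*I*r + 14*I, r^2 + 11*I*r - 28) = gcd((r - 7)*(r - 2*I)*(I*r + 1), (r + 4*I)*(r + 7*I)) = 1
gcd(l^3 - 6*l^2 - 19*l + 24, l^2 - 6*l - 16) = l - 8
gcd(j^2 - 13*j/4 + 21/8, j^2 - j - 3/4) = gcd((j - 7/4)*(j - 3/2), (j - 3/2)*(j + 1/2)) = j - 3/2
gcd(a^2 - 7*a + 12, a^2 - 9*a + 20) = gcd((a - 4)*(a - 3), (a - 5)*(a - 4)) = a - 4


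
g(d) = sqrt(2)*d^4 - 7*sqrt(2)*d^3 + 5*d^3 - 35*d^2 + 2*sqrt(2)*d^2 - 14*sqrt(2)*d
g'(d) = 4*sqrt(2)*d^3 - 21*sqrt(2)*d^2 + 15*d^2 - 70*d + 4*sqrt(2)*d - 14*sqrt(2)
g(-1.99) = -27.21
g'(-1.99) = 5.46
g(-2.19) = -26.95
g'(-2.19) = -8.80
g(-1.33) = -14.62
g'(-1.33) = 26.47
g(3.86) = -523.60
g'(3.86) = -161.83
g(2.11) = -203.00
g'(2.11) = -167.86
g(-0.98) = -5.58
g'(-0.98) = 23.82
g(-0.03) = 0.57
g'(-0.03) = -17.88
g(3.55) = -470.32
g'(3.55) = -180.37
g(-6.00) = 1851.73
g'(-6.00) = -1384.77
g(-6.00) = 1851.73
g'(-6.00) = -1384.77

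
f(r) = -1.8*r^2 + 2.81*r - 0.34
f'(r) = 2.81 - 3.6*r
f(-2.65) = -20.43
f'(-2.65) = 12.35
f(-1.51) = -8.69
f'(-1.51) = 8.25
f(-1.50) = -8.60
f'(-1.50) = 8.21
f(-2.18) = -15.02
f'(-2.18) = 10.66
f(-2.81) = -22.45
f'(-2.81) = 12.93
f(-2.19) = -15.13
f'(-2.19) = 10.69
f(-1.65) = -9.88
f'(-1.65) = 8.75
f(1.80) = -1.11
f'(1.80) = -3.67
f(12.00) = -225.82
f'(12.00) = -40.39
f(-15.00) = -447.49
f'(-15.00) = 56.81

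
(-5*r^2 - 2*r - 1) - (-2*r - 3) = 2 - 5*r^2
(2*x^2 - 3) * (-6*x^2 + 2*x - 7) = -12*x^4 + 4*x^3 + 4*x^2 - 6*x + 21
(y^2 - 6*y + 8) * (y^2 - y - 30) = y^4 - 7*y^3 - 16*y^2 + 172*y - 240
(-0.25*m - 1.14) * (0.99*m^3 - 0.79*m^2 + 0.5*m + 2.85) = -0.2475*m^4 - 0.9311*m^3 + 0.7756*m^2 - 1.2825*m - 3.249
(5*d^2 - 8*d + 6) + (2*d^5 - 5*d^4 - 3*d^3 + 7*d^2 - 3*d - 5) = 2*d^5 - 5*d^4 - 3*d^3 + 12*d^2 - 11*d + 1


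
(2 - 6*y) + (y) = 2 - 5*y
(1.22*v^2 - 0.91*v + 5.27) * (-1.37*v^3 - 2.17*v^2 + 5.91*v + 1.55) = -1.6714*v^5 - 1.4007*v^4 + 1.965*v^3 - 14.923*v^2 + 29.7352*v + 8.1685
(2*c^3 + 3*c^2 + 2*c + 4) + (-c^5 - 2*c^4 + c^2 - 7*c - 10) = -c^5 - 2*c^4 + 2*c^3 + 4*c^2 - 5*c - 6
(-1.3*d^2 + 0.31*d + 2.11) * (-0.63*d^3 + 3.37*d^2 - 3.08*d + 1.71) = 0.819*d^5 - 4.5763*d^4 + 3.7194*d^3 + 3.9329*d^2 - 5.9687*d + 3.6081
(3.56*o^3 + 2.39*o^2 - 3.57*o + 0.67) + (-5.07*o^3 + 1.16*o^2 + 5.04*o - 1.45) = -1.51*o^3 + 3.55*o^2 + 1.47*o - 0.78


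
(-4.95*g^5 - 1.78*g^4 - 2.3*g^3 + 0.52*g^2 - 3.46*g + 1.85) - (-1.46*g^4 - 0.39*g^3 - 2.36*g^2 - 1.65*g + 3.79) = -4.95*g^5 - 0.32*g^4 - 1.91*g^3 + 2.88*g^2 - 1.81*g - 1.94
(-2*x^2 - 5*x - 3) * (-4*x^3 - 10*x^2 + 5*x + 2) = 8*x^5 + 40*x^4 + 52*x^3 + x^2 - 25*x - 6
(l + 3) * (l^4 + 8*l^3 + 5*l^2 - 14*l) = l^5 + 11*l^4 + 29*l^3 + l^2 - 42*l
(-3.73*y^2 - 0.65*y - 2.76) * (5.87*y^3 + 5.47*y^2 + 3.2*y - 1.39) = -21.8951*y^5 - 24.2186*y^4 - 31.6927*y^3 - 11.9925*y^2 - 7.9285*y + 3.8364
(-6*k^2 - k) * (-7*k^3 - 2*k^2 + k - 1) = 42*k^5 + 19*k^4 - 4*k^3 + 5*k^2 + k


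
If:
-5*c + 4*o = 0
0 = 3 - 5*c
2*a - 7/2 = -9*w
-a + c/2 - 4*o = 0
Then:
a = -27/10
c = 3/5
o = 3/4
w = 89/90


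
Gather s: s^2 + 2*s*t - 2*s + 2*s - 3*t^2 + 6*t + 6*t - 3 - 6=s^2 + 2*s*t - 3*t^2 + 12*t - 9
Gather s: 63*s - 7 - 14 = 63*s - 21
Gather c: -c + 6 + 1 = 7 - c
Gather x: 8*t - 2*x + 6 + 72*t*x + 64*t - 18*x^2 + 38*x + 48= 72*t - 18*x^2 + x*(72*t + 36) + 54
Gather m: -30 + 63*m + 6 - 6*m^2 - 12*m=-6*m^2 + 51*m - 24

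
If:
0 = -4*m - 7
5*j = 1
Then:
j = 1/5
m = -7/4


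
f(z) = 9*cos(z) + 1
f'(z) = -9*sin(z)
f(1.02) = 5.71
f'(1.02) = -7.67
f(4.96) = 3.21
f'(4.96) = 8.73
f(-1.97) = -2.50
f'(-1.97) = 8.29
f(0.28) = 9.65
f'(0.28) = -2.49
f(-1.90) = -1.91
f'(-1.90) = 8.52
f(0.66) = 8.11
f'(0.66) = -5.52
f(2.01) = -2.83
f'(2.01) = -8.15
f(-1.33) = 3.15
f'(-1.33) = 8.74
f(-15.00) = -5.84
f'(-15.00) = 5.85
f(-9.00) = -7.20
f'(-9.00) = 3.71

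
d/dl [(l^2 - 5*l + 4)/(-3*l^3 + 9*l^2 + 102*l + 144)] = (l^4 - 10*l^3 + 61*l^2 + 72*l - 376)/(3*(l^6 - 6*l^5 - 59*l^4 + 108*l^3 + 1444*l^2 + 3264*l + 2304))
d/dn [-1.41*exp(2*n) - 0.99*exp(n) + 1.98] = (-2.82*exp(n) - 0.99)*exp(n)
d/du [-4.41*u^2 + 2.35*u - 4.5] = 2.35 - 8.82*u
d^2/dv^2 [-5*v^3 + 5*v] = -30*v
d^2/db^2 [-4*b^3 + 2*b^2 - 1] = 4 - 24*b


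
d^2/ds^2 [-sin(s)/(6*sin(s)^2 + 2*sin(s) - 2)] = (9*sin(s)^5 - 3*sin(s)^4 + sin(s)^2 - 17*sin(s) - 2)/(2*(3*sin(s)^2 + sin(s) - 1)^3)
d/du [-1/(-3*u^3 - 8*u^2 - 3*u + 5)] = (-9*u^2 - 16*u - 3)/(3*u^3 + 8*u^2 + 3*u - 5)^2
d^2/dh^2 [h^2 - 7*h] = 2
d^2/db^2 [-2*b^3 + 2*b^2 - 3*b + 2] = 4 - 12*b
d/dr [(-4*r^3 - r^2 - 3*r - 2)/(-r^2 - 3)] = (4*r^4 + 33*r^2 + 2*r + 9)/(r^4 + 6*r^2 + 9)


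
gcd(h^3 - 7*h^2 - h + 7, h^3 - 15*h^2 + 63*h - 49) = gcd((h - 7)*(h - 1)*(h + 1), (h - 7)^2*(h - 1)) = h^2 - 8*h + 7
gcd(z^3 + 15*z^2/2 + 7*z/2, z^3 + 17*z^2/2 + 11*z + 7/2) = z^2 + 15*z/2 + 7/2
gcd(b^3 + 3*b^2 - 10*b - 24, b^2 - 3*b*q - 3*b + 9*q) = b - 3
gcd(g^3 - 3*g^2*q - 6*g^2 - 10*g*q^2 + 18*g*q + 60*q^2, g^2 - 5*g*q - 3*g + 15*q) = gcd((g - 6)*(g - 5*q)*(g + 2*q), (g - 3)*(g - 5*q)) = -g + 5*q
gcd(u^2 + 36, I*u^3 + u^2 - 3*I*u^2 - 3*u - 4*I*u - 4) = 1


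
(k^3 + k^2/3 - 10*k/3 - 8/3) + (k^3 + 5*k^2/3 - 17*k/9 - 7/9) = 2*k^3 + 2*k^2 - 47*k/9 - 31/9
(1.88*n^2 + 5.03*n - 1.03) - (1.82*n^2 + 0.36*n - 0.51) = 0.0599999999999998*n^2 + 4.67*n - 0.52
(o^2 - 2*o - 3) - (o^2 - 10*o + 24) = 8*o - 27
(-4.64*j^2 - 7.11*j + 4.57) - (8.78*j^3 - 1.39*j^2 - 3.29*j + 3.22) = -8.78*j^3 - 3.25*j^2 - 3.82*j + 1.35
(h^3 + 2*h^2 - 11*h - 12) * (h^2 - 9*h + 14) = h^5 - 7*h^4 - 15*h^3 + 115*h^2 - 46*h - 168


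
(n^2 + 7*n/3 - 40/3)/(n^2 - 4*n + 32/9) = 3*(n + 5)/(3*n - 4)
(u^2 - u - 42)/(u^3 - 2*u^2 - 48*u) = (u - 7)/(u*(u - 8))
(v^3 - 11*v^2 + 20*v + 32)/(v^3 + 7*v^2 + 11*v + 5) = (v^2 - 12*v + 32)/(v^2 + 6*v + 5)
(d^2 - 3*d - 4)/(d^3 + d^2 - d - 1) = (d - 4)/(d^2 - 1)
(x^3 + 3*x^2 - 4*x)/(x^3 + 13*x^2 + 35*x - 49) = x*(x + 4)/(x^2 + 14*x + 49)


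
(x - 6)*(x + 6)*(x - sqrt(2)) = x^3 - sqrt(2)*x^2 - 36*x + 36*sqrt(2)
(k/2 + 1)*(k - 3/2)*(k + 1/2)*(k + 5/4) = k^4/2 + 9*k^3/8 - 3*k^2/4 - 79*k/32 - 15/16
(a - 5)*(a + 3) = a^2 - 2*a - 15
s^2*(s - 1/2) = s^3 - s^2/2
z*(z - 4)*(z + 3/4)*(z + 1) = z^4 - 9*z^3/4 - 25*z^2/4 - 3*z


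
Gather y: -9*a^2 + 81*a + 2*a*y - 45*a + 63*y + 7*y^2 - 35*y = -9*a^2 + 36*a + 7*y^2 + y*(2*a + 28)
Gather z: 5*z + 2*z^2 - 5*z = 2*z^2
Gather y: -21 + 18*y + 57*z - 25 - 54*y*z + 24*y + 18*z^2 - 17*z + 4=y*(42 - 54*z) + 18*z^2 + 40*z - 42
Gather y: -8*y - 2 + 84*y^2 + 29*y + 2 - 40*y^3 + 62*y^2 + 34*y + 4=-40*y^3 + 146*y^2 + 55*y + 4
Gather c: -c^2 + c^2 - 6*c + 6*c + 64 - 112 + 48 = 0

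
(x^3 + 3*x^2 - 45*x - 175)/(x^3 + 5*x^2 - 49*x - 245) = (x + 5)/(x + 7)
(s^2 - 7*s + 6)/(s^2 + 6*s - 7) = (s - 6)/(s + 7)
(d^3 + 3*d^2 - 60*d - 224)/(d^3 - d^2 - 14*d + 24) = (d^2 - d - 56)/(d^2 - 5*d + 6)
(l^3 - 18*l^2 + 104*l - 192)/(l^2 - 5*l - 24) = (l^2 - 10*l + 24)/(l + 3)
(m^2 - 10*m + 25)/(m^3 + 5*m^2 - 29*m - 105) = (m - 5)/(m^2 + 10*m + 21)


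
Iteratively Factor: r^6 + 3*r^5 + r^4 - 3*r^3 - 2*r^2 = (r + 2)*(r^5 + r^4 - r^3 - r^2) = (r + 1)*(r + 2)*(r^4 - r^2) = (r + 1)^2*(r + 2)*(r^3 - r^2) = r*(r + 1)^2*(r + 2)*(r^2 - r) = r*(r - 1)*(r + 1)^2*(r + 2)*(r)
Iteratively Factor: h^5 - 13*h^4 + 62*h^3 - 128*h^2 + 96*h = (h - 4)*(h^4 - 9*h^3 + 26*h^2 - 24*h) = h*(h - 4)*(h^3 - 9*h^2 + 26*h - 24) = h*(h - 4)*(h - 3)*(h^2 - 6*h + 8) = h*(h - 4)^2*(h - 3)*(h - 2)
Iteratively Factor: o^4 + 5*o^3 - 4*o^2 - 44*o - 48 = (o - 3)*(o^3 + 8*o^2 + 20*o + 16) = (o - 3)*(o + 2)*(o^2 + 6*o + 8) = (o - 3)*(o + 2)*(o + 4)*(o + 2)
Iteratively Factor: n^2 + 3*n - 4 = (n - 1)*(n + 4)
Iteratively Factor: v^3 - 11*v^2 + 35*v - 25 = (v - 1)*(v^2 - 10*v + 25) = (v - 5)*(v - 1)*(v - 5)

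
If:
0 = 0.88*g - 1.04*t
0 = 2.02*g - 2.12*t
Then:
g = 0.00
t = 0.00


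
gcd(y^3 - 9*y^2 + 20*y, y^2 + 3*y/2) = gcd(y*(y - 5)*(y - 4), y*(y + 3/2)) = y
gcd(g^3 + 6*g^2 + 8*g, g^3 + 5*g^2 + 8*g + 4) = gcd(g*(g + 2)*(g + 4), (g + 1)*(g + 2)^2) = g + 2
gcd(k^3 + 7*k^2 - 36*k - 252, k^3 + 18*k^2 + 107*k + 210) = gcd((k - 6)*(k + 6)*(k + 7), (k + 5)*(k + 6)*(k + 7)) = k^2 + 13*k + 42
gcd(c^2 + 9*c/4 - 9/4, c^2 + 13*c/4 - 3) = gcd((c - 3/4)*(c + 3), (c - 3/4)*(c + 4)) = c - 3/4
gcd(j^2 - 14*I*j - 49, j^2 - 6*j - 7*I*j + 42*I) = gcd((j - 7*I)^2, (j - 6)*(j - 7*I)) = j - 7*I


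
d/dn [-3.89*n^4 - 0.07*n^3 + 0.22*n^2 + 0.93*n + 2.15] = -15.56*n^3 - 0.21*n^2 + 0.44*n + 0.93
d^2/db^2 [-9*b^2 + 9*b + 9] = -18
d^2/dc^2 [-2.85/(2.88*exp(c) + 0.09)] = (0.73872 - 23.63904*exp(c))*exp(c)/(2.88*exp(c) + 0.09)^3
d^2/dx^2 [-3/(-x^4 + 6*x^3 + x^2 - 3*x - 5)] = 6*((-6*x^2 + 18*x + 1)*(x^4 - 6*x^3 - x^2 + 3*x + 5) + (4*x^3 - 18*x^2 - 2*x + 3)^2)/(x^4 - 6*x^3 - x^2 + 3*x + 5)^3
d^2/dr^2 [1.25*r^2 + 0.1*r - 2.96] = 2.50000000000000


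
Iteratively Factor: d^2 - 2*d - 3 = (d - 3)*(d + 1)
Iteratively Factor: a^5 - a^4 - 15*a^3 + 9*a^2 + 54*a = (a - 3)*(a^4 + 2*a^3 - 9*a^2 - 18*a) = (a - 3)*(a + 3)*(a^3 - a^2 - 6*a) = (a - 3)^2*(a + 3)*(a^2 + 2*a) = (a - 3)^2*(a + 2)*(a + 3)*(a)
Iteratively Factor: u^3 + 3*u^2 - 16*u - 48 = (u - 4)*(u^2 + 7*u + 12) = (u - 4)*(u + 3)*(u + 4)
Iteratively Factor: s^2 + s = (s + 1)*(s)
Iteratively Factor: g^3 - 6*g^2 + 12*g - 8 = (g - 2)*(g^2 - 4*g + 4) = (g - 2)^2*(g - 2)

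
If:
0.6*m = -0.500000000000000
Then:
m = -0.83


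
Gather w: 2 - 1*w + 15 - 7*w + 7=24 - 8*w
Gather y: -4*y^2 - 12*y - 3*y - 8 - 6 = -4*y^2 - 15*y - 14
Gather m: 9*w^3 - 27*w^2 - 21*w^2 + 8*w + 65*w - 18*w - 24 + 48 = 9*w^3 - 48*w^2 + 55*w + 24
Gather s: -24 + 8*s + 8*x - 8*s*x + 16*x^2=s*(8 - 8*x) + 16*x^2 + 8*x - 24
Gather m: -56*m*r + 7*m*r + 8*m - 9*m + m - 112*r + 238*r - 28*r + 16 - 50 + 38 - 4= -49*m*r + 98*r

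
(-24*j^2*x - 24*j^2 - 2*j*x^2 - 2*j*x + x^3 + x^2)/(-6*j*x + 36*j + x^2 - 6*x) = (4*j*x + 4*j + x^2 + x)/(x - 6)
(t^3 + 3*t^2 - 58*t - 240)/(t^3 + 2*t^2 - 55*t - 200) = (t + 6)/(t + 5)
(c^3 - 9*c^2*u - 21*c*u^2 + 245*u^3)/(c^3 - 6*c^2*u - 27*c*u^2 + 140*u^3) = (-c + 7*u)/(-c + 4*u)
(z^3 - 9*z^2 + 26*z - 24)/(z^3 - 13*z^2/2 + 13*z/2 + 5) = 2*(z^2 - 7*z + 12)/(2*z^2 - 9*z - 5)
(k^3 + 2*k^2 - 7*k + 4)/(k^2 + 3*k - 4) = k - 1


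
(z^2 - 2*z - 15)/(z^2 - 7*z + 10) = (z + 3)/(z - 2)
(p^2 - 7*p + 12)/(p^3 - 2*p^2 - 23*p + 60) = 1/(p + 5)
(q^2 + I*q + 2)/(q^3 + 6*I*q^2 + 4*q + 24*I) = (q - I)/(q^2 + 4*I*q + 12)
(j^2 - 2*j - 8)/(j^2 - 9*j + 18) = (j^2 - 2*j - 8)/(j^2 - 9*j + 18)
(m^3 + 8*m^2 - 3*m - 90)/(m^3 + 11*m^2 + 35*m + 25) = (m^2 + 3*m - 18)/(m^2 + 6*m + 5)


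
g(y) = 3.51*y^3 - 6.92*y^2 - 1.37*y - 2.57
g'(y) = 10.53*y^2 - 13.84*y - 1.37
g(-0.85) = -8.56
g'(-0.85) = 18.00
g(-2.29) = -77.87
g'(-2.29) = 85.54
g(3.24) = 39.73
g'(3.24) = 64.33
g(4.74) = 209.26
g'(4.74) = 169.61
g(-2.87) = -138.61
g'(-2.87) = 125.09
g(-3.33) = -204.35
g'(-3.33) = 161.48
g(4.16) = 124.67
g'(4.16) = 123.28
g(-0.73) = -6.62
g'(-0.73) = 14.34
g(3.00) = 25.81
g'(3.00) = 51.88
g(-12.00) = -7047.89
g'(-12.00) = 1681.03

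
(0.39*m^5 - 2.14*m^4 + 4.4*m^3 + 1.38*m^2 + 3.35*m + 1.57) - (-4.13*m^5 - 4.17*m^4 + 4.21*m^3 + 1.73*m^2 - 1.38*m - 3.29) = 4.52*m^5 + 2.03*m^4 + 0.19*m^3 - 0.35*m^2 + 4.73*m + 4.86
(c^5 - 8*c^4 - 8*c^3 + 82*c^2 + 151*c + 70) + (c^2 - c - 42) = c^5 - 8*c^4 - 8*c^3 + 83*c^2 + 150*c + 28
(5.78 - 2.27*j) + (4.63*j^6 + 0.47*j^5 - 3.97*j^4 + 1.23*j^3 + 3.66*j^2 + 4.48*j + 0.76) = 4.63*j^6 + 0.47*j^5 - 3.97*j^4 + 1.23*j^3 + 3.66*j^2 + 2.21*j + 6.54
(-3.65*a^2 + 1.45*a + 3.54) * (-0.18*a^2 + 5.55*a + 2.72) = 0.657*a^4 - 20.5185*a^3 - 2.5177*a^2 + 23.591*a + 9.6288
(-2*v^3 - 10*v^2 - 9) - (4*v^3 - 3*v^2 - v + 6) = -6*v^3 - 7*v^2 + v - 15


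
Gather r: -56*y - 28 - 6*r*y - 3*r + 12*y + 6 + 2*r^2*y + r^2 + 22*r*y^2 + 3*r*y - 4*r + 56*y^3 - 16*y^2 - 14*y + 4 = r^2*(2*y + 1) + r*(22*y^2 - 3*y - 7) + 56*y^3 - 16*y^2 - 58*y - 18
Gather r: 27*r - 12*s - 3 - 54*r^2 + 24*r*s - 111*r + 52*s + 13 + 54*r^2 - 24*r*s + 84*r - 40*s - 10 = 0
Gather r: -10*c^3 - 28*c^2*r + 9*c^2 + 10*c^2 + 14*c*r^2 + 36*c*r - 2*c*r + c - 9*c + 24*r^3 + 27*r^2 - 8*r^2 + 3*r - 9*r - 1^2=-10*c^3 + 19*c^2 - 8*c + 24*r^3 + r^2*(14*c + 19) + r*(-28*c^2 + 34*c - 6) - 1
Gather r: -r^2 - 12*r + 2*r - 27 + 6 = -r^2 - 10*r - 21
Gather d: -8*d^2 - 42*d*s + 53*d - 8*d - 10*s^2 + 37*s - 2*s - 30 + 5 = -8*d^2 + d*(45 - 42*s) - 10*s^2 + 35*s - 25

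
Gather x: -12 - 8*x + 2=-8*x - 10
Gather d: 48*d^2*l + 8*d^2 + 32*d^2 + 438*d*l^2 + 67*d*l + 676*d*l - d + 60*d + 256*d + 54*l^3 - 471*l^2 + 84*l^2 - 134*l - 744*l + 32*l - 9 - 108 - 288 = d^2*(48*l + 40) + d*(438*l^2 + 743*l + 315) + 54*l^3 - 387*l^2 - 846*l - 405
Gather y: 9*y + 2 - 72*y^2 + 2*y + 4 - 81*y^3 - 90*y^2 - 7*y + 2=-81*y^3 - 162*y^2 + 4*y + 8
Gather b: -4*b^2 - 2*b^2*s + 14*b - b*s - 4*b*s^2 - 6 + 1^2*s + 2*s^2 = b^2*(-2*s - 4) + b*(-4*s^2 - s + 14) + 2*s^2 + s - 6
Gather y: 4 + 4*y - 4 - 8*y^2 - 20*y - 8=-8*y^2 - 16*y - 8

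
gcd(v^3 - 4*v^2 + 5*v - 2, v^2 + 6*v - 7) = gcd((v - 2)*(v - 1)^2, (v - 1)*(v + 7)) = v - 1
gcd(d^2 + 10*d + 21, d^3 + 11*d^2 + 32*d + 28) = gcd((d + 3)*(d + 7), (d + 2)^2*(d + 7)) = d + 7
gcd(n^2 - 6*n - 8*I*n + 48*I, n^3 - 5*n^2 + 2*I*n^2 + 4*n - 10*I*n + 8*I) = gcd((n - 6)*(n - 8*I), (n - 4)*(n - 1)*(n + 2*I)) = 1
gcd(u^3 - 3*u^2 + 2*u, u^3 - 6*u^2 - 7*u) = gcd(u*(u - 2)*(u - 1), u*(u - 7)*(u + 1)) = u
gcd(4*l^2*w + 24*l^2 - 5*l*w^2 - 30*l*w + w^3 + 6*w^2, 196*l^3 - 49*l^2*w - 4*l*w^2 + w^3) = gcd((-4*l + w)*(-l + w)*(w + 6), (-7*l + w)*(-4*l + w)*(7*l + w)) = -4*l + w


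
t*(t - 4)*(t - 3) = t^3 - 7*t^2 + 12*t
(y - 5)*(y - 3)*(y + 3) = y^3 - 5*y^2 - 9*y + 45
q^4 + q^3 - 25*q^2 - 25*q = q*(q - 5)*(q + 1)*(q + 5)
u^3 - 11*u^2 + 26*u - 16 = (u - 8)*(u - 2)*(u - 1)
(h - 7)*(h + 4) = h^2 - 3*h - 28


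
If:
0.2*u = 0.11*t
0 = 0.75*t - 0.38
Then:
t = 0.51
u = 0.28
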